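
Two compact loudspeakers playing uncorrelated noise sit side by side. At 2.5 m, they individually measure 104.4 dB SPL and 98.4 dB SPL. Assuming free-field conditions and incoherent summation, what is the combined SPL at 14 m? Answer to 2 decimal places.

90.41 dB SPL

Combined at 2.5 m: 10·log₁₀(10^(104.4/10)+10^(98.4/10)) = 105.373 dB SPL.
Then apply −20·log₁₀(14/2.5) = -14.964 dB → 90.41 dB SPL.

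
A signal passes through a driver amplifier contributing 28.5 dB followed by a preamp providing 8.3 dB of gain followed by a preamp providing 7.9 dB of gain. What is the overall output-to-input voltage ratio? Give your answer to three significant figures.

172

Net gain = 28.5 + 8.3 + 7.9 = 44.7 dB.
Voltage ratio = 10^(44.7/20) = 172.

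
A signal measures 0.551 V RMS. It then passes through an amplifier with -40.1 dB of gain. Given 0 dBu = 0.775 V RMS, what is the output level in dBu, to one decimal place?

Input level: 20·log₁₀(0.551/0.775) = -2.96 dBu.
Output: -2.96 − 40.1 = -43.1 dBu.

-43.1 dBu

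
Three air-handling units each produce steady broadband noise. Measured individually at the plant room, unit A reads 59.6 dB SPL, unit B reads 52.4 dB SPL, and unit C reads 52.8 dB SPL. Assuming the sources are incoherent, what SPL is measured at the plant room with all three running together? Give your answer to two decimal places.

Uncorrelated sources add in intensity (power), not in dB.
L_total = 10·log₁₀(10^(59.6/10) + 10^(52.4/10) + 10^(52.8/10)) = 10·log₁₀(1276000) = 61.06 dB SPL.

61.06 dB SPL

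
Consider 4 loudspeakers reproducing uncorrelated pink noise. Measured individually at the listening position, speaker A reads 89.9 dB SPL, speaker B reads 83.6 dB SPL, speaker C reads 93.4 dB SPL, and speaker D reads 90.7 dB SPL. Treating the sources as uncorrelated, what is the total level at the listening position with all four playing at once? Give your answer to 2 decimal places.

Uncorrelated sources add in intensity (power), not in dB.
L_total = 10·log₁₀(10^(89.9/10) + 10^(83.6/10) + 10^(93.4/10) + 10^(90.7/10)) = 10·log₁₀(4569000000) = 96.60 dB SPL.

96.60 dB SPL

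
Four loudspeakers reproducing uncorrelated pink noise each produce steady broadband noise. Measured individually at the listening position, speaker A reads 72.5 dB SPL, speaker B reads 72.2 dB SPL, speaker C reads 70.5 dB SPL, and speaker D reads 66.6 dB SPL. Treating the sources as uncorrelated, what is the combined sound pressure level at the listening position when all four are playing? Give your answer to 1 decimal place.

Incoherent sources sum as intensities:
L_total = 10·log₁₀(10^(72.5/10) + 10^(72.2/10) + 10^(70.5/10) + 10^(66.6/10)) = 10·log₁₀(50170000) = 77.0 dB SPL.

77.0 dB SPL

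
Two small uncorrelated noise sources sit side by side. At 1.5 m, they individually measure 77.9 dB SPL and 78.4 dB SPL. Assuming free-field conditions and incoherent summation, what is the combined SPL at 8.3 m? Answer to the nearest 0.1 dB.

Combined at 1.5 m: 10·log₁₀(10^(77.9/10)+10^(78.4/10)) = 81.17 dB SPL.
Then apply −20·log₁₀(8.3/1.5) = -14.86 dB → 66.3 dB SPL.

66.3 dB SPL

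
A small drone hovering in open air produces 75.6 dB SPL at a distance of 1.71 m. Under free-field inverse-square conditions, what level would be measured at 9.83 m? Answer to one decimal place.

For a point source in a free field, ΔL = −20·log₁₀(d₂/d₁).
ΔL = −20·log₁₀(9.83/1.71) = -15.19 dB, so L₂ = 75.6 + (-15.19) = 60.4 dB SPL.

60.4 dB SPL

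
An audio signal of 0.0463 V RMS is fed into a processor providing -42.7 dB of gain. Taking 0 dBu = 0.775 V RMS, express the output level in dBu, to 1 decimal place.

Input level: 20·log₁₀(0.0463/0.775) = -24.47 dBu.
Output: -24.47 − 42.7 = -67.2 dBu.

-67.2 dBu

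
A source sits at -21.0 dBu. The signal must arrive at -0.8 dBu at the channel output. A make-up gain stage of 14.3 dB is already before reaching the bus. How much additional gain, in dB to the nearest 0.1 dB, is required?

5.9 dB

The required make-up gain is the shortfall in the dB sum.
G = -0.8 − (-21.0) − 14.3 = 5.9 dB.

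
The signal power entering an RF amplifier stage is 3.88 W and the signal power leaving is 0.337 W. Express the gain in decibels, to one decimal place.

Power is a power quantity, so gain = 10·log₁₀(P_out/P_in).
10·log₁₀(0.337/3.88) = 10·log₁₀(0.08686) = -10.6 dB.

-10.6 dB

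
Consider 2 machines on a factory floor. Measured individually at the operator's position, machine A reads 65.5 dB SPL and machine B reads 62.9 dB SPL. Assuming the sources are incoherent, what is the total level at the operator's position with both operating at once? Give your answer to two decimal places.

Add the sources as powers (linear), then convert back to dB:
L_total = 10·log₁₀(10^(65.5/10) + 10^(62.9/10)) = 10·log₁₀(5498000) = 67.40 dB SPL.

67.40 dB SPL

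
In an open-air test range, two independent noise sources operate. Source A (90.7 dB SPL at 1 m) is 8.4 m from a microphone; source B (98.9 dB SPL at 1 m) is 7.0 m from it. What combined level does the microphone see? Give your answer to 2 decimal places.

At the listener: L_A = 90.7 − 20·log₁₀(8.4) = 72.214 dB; L_B = 98.9 − 20·log₁₀(7.0) = 81.998 dB.
Combined: 10·log₁₀(10^(72.214/10)+10^(81.998/10)) = 82.43 dB SPL.

82.43 dB SPL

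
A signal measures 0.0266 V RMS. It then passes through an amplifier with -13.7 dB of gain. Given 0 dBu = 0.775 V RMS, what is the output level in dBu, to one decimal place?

Input level: 20·log₁₀(0.0266/0.775) = -29.29 dBu.
Output: -29.29 − 13.7 = -43.0 dBu.

-43.0 dBu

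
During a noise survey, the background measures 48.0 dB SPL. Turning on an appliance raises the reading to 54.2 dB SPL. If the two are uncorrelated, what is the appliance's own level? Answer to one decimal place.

53.0 dB SPL

Background correction is a power subtraction:
L_src = 10·log₁₀(10^(54.2/10) − 10^(48.0/10)) = 10·log₁₀(199900) = 53.0 dB SPL.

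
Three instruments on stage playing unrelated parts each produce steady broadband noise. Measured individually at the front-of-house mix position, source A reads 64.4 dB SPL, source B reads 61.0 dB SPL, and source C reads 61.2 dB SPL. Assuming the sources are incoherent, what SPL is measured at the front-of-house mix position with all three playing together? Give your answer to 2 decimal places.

Add the sources as powers (linear), then convert back to dB:
L_total = 10·log₁₀(10^(64.4/10) + 10^(61.0/10) + 10^(61.2/10)) = 10·log₁₀(5331000) = 67.27 dB SPL.

67.27 dB SPL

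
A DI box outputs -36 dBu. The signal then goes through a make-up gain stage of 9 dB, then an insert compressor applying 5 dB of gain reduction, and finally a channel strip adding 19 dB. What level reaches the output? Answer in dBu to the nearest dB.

-13 dBu

In dB, series stages simply add:
-36 + 9 − 5 + 19 = -13 dBu.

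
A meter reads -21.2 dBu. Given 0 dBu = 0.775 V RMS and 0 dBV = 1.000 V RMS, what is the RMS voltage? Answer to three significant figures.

0.0675 V

V = 0.775 V × 10^(-21.2/20).
= 0.775 × 0.08710 = 0.0675 V.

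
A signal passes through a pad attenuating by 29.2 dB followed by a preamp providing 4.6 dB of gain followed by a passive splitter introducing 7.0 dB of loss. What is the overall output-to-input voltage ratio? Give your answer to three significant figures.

0.0263

Net gain = (−29.2) + 4.6 + (−7.0) = -31.6 dB.
Voltage ratio = 10^(-31.6/20) = 0.0263.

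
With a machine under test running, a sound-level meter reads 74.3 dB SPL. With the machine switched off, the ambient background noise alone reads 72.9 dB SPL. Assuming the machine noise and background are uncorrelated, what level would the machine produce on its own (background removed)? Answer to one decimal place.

Remove the background by subtracting linear intensities:
L_src = 10·log₁₀(10^(74.3/10) − 10^(72.9/10)) = 10·log₁₀(7417000) = 68.7 dB SPL.

68.7 dB SPL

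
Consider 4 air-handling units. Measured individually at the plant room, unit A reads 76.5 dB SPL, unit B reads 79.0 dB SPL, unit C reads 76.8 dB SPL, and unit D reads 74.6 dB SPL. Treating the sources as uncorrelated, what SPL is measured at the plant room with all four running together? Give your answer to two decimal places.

83.03 dB SPL

Uncorrelated sources add in intensity (power), not in dB.
L_total = 10·log₁₀(10^(76.5/10) + 10^(79.0/10) + 10^(76.8/10) + 10^(74.6/10)) = 10·log₁₀(200800000) = 83.03 dB SPL.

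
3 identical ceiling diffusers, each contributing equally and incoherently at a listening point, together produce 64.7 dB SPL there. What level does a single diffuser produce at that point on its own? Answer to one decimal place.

59.9 dB SPL

3 equal incoherent sources add 10·log₁₀(3) = 4.77 dB over one source.
L_one = 64.7 − 4.77 = 59.9 dB SPL.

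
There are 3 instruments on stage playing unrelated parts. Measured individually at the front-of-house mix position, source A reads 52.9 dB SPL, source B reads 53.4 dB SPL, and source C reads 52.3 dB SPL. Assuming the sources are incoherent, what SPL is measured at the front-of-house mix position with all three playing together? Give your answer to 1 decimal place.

57.7 dB SPL

Uncorrelated sources add in intensity (power), not in dB.
L_total = 10·log₁₀(10^(52.9/10) + 10^(53.4/10) + 10^(52.3/10)) = 10·log₁₀(583600) = 57.7 dB SPL.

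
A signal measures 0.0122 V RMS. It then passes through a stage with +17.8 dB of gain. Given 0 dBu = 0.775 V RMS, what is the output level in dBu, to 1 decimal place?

-18.3 dBu

Input level: 20·log₁₀(0.0122/0.775) = -36.06 dBu.
Output: -36.06 + 17.8 = -18.3 dBu.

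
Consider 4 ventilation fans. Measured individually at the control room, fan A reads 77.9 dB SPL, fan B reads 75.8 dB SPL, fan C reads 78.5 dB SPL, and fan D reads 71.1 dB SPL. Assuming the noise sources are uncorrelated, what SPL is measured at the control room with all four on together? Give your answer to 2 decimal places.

82.63 dB SPL

Incoherent sources sum as intensities:
L_total = 10·log₁₀(10^(77.9/10) + 10^(75.8/10) + 10^(78.5/10) + 10^(71.1/10)) = 10·log₁₀(183400000) = 82.63 dB SPL.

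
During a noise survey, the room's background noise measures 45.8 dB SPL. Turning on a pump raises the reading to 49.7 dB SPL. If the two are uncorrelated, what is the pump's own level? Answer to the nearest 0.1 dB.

47.4 dB SPL

Background correction is a power subtraction:
L_src = 10·log₁₀(10^(49.7/10) − 10^(45.8/10)) = 10·log₁₀(55310) = 47.4 dB SPL.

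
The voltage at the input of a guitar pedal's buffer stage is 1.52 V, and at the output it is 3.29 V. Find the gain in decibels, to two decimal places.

Voltage is an amplitude quantity, so gain = 20·log₁₀(V_out/V_in).
20·log₁₀(3.29/1.52) = 20·log₁₀(2.164) = 6.71 dB.

6.71 dB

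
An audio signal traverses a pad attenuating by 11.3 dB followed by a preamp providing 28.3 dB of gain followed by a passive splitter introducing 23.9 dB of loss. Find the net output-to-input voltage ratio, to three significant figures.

Net gain = (−11.3) + 28.3 + (−23.9) = -6.9 dB.
Voltage ratio = 10^(-6.9/20) = 0.452.

0.452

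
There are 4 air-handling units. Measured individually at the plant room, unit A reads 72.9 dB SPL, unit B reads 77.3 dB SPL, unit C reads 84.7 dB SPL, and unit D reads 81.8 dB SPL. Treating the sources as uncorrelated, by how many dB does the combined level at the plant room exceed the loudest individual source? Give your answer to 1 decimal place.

2.5 dB

Add the sources as powers (linear), then convert back to dB:
L_total = 10·log₁₀(10^(72.9/10) + 10^(77.3/10) + 10^(84.7/10) + 10^(81.8/10)) = 87.16 dB SPL.
Excess over the loudest (84.7 dB): 87.16 − 84.7 = 2.5 dB.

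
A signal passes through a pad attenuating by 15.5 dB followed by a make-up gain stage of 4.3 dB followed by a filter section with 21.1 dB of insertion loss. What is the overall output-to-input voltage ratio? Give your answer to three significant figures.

Net gain = (−15.5) + 4.3 + (−21.1) = -32.3 dB.
Voltage ratio = 10^(-32.3/20) = 0.0243.

0.0243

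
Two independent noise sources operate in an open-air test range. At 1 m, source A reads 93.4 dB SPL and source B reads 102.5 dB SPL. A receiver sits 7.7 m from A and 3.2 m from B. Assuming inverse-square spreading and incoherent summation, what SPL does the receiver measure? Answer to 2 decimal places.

92.49 dB SPL

At the listener: L_A = 93.4 − 20·log₁₀(7.7) = 75.670 dB; L_B = 102.5 − 20·log₁₀(3.2) = 92.397 dB.
Combined: 10·log₁₀(10^(75.670/10)+10^(92.397/10)) = 92.49 dB SPL.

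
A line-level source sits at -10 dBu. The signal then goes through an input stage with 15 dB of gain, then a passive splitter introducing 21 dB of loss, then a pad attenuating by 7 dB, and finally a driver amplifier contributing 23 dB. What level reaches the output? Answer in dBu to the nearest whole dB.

Gain stages sum in dB:
-10 + 15 − 21 − 7 + 23 = 0 dBu.

0 dBu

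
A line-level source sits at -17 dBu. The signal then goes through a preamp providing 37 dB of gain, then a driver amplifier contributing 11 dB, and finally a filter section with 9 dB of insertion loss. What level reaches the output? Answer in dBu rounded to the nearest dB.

Cascaded gains and losses add directly in dB.
-17 + 37 + 11 − 9 = +22 dBu.

+22 dBu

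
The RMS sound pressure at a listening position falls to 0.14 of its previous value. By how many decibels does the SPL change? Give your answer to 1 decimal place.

Sound pressure is an amplitude quantity: ΔL = 20·log₁₀(p₂/p₁).
20·log₁₀(0.14) = -17.1 dB.

-17.1 dB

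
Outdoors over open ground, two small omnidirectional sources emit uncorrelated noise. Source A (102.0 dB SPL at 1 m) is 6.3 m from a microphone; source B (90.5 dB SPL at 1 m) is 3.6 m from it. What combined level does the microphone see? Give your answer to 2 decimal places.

At the listener: L_A = 102.0 − 20·log₁₀(6.3) = 86.013 dB; L_B = 90.5 − 20·log₁₀(3.6) = 79.374 dB.
Combined: 10·log₁₀(10^(86.013/10)+10^(79.374/10)) = 86.87 dB SPL.

86.87 dB SPL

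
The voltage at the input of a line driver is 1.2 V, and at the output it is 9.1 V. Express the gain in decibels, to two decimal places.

Voltage ratio → dB uses the 20·log₁₀ form:
20·log₁₀(9.1/1.2) = 20·log₁₀(7.583) = 17.60 dB.

17.60 dB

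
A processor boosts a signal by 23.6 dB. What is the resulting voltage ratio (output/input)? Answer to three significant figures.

15.1

Voltage ratio = 10^(dB/20).
10^(23.6/20) = 10^(1.180) = 15.1.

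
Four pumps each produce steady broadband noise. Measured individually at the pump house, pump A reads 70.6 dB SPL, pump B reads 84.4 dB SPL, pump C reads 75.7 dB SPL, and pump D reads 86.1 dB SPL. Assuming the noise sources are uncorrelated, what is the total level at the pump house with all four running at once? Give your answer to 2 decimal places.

Uncorrelated sources add in intensity (power), not in dB.
L_total = 10·log₁₀(10^(70.6/10) + 10^(84.4/10) + 10^(75.7/10) + 10^(86.1/10)) = 10·log₁₀(731400000) = 88.64 dB SPL.

88.64 dB SPL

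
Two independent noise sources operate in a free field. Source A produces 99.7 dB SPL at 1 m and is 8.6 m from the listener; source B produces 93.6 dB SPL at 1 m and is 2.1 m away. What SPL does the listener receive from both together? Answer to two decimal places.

At the listener: L_A = 99.7 − 20·log₁₀(8.6) = 81.010 dB; L_B = 93.6 − 20·log₁₀(2.1) = 87.156 dB.
Combined: 10·log₁₀(10^(81.010/10)+10^(87.156/10)) = 88.10 dB SPL.

88.10 dB SPL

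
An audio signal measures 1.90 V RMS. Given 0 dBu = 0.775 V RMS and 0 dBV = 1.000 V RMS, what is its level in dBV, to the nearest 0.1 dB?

+5.6 dBV

dBV = 20·log₁₀(V / 1.000 V).
20·log₁₀(1.90/1.000) = +5.6 dBV.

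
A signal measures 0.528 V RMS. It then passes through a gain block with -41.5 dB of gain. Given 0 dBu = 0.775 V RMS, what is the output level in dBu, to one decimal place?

-44.8 dBu

Input level: 20·log₁₀(0.528/0.775) = -3.33 dBu.
Output: -3.33 − 41.5 = -44.8 dBu.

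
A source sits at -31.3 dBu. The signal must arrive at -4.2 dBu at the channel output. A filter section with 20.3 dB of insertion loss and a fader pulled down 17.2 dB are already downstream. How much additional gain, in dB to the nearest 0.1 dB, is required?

The required make-up gain is the shortfall in the dB sum.
G = -4.2 − (-31.3) + 20.3 + 17.2 = 64.6 dB.

64.6 dB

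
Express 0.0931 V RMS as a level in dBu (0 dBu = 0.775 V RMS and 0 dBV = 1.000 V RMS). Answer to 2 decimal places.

dBu = 20·log₁₀(V / 0.775 V).
20·log₁₀(0.0931/0.775) = -18.41 dBu.

-18.41 dBu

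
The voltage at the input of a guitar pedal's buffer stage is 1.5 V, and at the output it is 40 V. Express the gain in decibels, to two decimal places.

28.52 dB

For a voltage ratio, dB = 20·log₁₀(V₂/V₁).
20·log₁₀(40/1.5) = 20·log₁₀(26.67) = 28.52 dB.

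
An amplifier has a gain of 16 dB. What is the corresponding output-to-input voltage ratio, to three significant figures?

Voltage ratio = 10^(dB/20).
10^(16/20) = 10^(0.8000) = 6.31.

6.31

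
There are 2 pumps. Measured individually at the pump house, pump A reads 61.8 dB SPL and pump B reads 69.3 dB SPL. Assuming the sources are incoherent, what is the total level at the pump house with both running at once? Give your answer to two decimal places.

70.01 dB SPL

Incoherent sources sum as intensities:
L_total = 10·log₁₀(10^(61.8/10) + 10^(69.3/10)) = 10·log₁₀(10020000) = 70.01 dB SPL.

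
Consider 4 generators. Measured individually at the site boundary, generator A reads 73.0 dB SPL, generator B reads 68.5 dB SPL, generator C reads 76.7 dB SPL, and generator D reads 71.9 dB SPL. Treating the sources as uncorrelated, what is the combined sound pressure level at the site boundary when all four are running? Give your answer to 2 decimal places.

Incoherent sources sum as intensities:
L_total = 10·log₁₀(10^(73.0/10) + 10^(68.5/10) + 10^(76.7/10) + 10^(71.9/10)) = 10·log₁₀(89290000) = 79.51 dB SPL.

79.51 dB SPL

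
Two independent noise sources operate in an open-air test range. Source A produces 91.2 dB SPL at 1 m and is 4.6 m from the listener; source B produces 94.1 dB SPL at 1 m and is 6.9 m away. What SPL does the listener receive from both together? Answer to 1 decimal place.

80.7 dB SPL

At the listener: L_A = 91.2 − 20·log₁₀(4.6) = 77.94 dB; L_B = 94.1 − 20·log₁₀(6.9) = 77.32 dB.
Combined: 10·log₁₀(10^(77.94/10)+10^(77.32/10)) = 80.7 dB SPL.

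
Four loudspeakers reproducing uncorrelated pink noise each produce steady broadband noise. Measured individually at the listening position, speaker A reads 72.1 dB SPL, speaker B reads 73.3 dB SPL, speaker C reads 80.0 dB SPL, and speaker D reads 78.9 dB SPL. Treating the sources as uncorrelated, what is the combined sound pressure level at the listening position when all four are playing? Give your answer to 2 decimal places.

83.33 dB SPL

Uncorrelated sources add in intensity (power), not in dB.
L_total = 10·log₁₀(10^(72.1/10) + 10^(73.3/10) + 10^(80.0/10) + 10^(78.9/10)) = 10·log₁₀(215200000) = 83.33 dB SPL.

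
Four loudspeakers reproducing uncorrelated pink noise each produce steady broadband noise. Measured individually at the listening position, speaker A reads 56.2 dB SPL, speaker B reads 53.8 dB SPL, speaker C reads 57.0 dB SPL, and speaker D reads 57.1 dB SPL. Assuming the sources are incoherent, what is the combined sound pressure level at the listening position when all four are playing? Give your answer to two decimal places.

62.23 dB SPL

Add the sources as powers (linear), then convert back to dB:
L_total = 10·log₁₀(10^(56.2/10) + 10^(53.8/10) + 10^(57.0/10) + 10^(57.1/10)) = 10·log₁₀(1671000) = 62.23 dB SPL.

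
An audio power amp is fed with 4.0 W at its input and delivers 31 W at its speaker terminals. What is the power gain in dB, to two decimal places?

Power ratio → dB uses the 10·log₁₀ form:
10·log₁₀(31/4.0) = 10·log₁₀(7.750) = 8.89 dB.

8.89 dB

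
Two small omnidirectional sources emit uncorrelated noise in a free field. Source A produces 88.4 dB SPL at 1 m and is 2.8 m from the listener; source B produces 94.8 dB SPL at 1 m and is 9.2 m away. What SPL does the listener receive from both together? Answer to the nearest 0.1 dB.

80.9 dB SPL

At the listener: L_A = 88.4 − 20·log₁₀(2.8) = 79.46 dB; L_B = 94.8 − 20·log₁₀(9.2) = 75.52 dB.
Combined: 10·log₁₀(10^(79.46/10)+10^(75.52/10)) = 80.9 dB SPL.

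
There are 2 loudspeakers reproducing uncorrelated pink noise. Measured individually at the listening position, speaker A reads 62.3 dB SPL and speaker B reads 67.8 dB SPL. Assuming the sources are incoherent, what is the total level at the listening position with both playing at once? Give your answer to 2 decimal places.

68.88 dB SPL

Incoherent sources sum as intensities:
L_total = 10·log₁₀(10^(62.3/10) + 10^(67.8/10)) = 10·log₁₀(7724000) = 68.88 dB SPL.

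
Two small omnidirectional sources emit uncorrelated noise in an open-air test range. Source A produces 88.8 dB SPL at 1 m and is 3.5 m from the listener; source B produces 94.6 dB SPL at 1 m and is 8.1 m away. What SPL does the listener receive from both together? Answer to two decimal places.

80.25 dB SPL

At the listener: L_A = 88.8 − 20·log₁₀(3.5) = 77.919 dB; L_B = 94.6 − 20·log₁₀(8.1) = 76.430 dB.
Combined: 10·log₁₀(10^(77.919/10)+10^(76.430/10)) = 80.25 dB SPL.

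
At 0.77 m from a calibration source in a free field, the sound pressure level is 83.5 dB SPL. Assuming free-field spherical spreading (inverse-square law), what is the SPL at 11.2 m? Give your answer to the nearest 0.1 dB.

Free-field point source: level drops by 20·log₁₀ of the distance ratio.
ΔL = −20·log₁₀(11.2/0.77) = -23.25 dB, so L₂ = 83.5 + (-23.25) = 60.2 dB SPL.

60.2 dB SPL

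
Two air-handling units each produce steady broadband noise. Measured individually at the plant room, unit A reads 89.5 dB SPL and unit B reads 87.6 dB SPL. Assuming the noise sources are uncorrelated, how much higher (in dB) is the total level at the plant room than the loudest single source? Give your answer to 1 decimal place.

2.2 dB

Incoherent sources sum as intensities:
L_total = 10·log₁₀(10^(89.5/10) + 10^(87.6/10)) = 91.66 dB SPL.
Excess over the loudest (89.5 dB): 91.66 − 89.5 = 2.2 dB.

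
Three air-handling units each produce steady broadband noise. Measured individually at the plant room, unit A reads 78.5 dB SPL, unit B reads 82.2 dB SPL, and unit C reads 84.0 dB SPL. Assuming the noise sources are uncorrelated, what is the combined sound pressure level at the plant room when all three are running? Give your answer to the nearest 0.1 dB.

Incoherent sources sum as intensities:
L_total = 10·log₁₀(10^(78.5/10) + 10^(82.2/10) + 10^(84.0/10)) = 10·log₁₀(487900000) = 86.9 dB SPL.

86.9 dB SPL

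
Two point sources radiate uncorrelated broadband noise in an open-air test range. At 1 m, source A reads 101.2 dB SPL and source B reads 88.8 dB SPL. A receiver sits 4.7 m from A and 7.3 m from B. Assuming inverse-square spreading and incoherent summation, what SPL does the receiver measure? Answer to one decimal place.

87.9 dB SPL

At the listener: L_A = 101.2 − 20·log₁₀(4.7) = 87.76 dB; L_B = 88.8 − 20·log₁₀(7.3) = 71.53 dB.
Combined: 10·log₁₀(10^(87.76/10)+10^(71.53/10)) = 87.9 dB SPL.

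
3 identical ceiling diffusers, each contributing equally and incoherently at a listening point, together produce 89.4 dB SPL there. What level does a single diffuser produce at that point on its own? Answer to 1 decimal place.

3 equal incoherent sources add 10·log₁₀(3) = 4.77 dB over one source.
L_one = 89.4 − 4.77 = 84.6 dB SPL.

84.6 dB SPL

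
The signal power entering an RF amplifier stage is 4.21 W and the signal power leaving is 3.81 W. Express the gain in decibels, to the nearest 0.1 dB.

-0.4 dB

For a power ratio, dB = 10·log₁₀(P₂/P₁).
10·log₁₀(3.81/4.21) = 10·log₁₀(0.9050) = -0.4 dB.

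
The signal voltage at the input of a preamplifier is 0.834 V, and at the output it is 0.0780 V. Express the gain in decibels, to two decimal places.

-20.58 dB

Voltage is an amplitude quantity, so gain = 20·log₁₀(V_out/V_in).
20·log₁₀(0.0780/0.834) = 20·log₁₀(0.09353) = -20.58 dB.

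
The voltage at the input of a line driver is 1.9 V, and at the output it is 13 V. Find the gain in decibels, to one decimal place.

16.7 dB

For a voltage ratio, dB = 20·log₁₀(V₂/V₁).
20·log₁₀(13/1.9) = 20·log₁₀(6.842) = 16.7 dB.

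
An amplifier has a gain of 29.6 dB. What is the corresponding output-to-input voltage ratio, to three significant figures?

Voltage ratio = 10^(dB/20).
10^(29.6/20) = 10^(1.480) = 30.2.

30.2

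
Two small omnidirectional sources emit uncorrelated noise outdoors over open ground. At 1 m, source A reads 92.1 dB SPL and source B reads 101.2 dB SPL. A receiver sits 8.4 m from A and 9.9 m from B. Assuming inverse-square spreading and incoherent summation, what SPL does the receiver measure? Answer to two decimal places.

81.97 dB SPL

At the listener: L_A = 92.1 − 20·log₁₀(8.4) = 73.614 dB; L_B = 101.2 − 20·log₁₀(9.9) = 81.287 dB.
Combined: 10·log₁₀(10^(73.614/10)+10^(81.287/10)) = 81.97 dB SPL.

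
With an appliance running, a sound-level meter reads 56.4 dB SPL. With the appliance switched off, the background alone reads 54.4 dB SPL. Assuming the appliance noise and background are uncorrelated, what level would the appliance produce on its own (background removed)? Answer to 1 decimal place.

52.1 dB SPL

Background correction is a power subtraction:
L_src = 10·log₁₀(10^(56.4/10) − 10^(54.4/10)) = 10·log₁₀(161100) = 52.1 dB SPL.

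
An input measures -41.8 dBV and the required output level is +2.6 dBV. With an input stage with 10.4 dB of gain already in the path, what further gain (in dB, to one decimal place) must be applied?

34.0 dB

The required make-up gain is the shortfall in the dB sum.
G = +2.6 − (-41.8) − 10.4 = 34.0 dB.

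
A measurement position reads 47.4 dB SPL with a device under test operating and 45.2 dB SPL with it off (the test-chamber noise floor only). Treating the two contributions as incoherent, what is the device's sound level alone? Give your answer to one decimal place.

Background correction is a power subtraction:
L_src = 10·log₁₀(10^(47.4/10) − 10^(45.2/10)) = 10·log₁₀(21840) = 43.4 dB SPL.

43.4 dB SPL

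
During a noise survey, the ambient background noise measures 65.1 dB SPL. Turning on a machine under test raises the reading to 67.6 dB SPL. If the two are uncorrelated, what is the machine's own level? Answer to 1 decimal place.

Background correction is a power subtraction:
L_src = 10·log₁₀(10^(67.6/10) − 10^(65.1/10)) = 10·log₁₀(2518000) = 64.0 dB SPL.

64.0 dB SPL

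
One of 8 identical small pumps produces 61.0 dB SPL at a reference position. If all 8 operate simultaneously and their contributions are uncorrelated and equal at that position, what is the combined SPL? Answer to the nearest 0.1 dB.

8 equal incoherent sources raise the level by 10·log₁₀(8) = 9.03 dB.
L_total = 61.0 + 9.03 = 70.0 dB SPL.

70.0 dB SPL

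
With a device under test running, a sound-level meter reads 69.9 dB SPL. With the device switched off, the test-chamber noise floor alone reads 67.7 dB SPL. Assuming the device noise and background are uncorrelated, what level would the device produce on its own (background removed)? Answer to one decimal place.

Subtract intensities: L_src = 10·log₁₀(10^(L_total/10) − 10^(L_bg/10)).
L_src = 10·log₁₀(10^(69.9/10) − 10^(67.7/10)) = 10·log₁₀(3884000) = 65.9 dB SPL.

65.9 dB SPL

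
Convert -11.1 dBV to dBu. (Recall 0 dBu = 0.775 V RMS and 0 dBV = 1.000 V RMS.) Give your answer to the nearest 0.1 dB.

The offset between the scales is 20·log₁₀(0.775/1.000) = −2.214 dB.
So dBu = -11.1 + 2.214 = -8.9 dBu.

-8.9 dBu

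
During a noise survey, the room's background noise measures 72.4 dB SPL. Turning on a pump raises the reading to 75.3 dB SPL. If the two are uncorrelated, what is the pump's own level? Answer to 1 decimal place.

Background correction is a power subtraction:
L_src = 10·log₁₀(10^(75.3/10) − 10^(72.4/10)) = 10·log₁₀(16510000) = 72.2 dB SPL.

72.2 dB SPL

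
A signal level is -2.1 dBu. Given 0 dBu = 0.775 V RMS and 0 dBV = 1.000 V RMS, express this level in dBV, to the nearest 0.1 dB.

The offset between the scales is 20·log₁₀(0.775/1.000) = −2.214 dB.
So dBV = -2.1 − 2.214 = -4.3 dBV.

-4.3 dBV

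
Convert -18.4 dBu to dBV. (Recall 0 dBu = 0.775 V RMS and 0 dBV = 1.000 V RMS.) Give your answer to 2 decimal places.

The offset between the scales is 20·log₁₀(0.775/1.000) = −2.214 dB.
So dBV = -18.4 − 2.214 = -20.61 dBV.

-20.61 dBV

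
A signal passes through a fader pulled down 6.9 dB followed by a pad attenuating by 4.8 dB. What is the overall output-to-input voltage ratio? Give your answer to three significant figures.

Net gain = (−6.9) + (−4.8) = -11.7 dB.
Voltage ratio = 10^(-11.7/20) = 0.260.

0.260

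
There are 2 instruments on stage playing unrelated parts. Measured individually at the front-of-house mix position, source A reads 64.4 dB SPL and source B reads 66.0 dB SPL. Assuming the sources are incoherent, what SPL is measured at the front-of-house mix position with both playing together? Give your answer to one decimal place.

Uncorrelated sources add in intensity (power), not in dB.
L_total = 10·log₁₀(10^(64.4/10) + 10^(66.0/10)) = 10·log₁₀(6735000) = 68.3 dB SPL.

68.3 dB SPL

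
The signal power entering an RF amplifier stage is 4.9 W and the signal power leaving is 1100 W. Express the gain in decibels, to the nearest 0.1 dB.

Power ratio → dB uses the 10·log₁₀ form:
10·log₁₀(1100/4.9) = 10·log₁₀(224.5) = 23.5 dB.

23.5 dB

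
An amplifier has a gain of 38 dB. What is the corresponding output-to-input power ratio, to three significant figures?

6310

Power ratio = 10^(dB/10).
10^(38/10) = 10^(3.800) = 6310.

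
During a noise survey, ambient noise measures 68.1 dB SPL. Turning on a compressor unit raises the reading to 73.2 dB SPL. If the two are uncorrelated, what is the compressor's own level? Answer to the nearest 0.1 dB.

Subtract intensities: L_src = 10·log₁₀(10^(L_total/10) − 10^(L_bg/10)).
L_src = 10·log₁₀(10^(73.2/10) − 10^(68.1/10)) = 10·log₁₀(14440000) = 71.6 dB SPL.

71.6 dB SPL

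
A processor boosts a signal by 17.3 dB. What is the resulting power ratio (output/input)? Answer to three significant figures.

Power ratio = 10^(dB/10).
10^(17.3/10) = 10^(1.730) = 53.7.

53.7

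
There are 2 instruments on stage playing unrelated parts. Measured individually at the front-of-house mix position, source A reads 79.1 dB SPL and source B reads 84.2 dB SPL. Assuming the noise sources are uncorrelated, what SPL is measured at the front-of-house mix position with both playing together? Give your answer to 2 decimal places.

Incoherent sources sum as intensities:
L_total = 10·log₁₀(10^(79.1/10) + 10^(84.2/10)) = 10·log₁₀(344300000) = 85.37 dB SPL.

85.37 dB SPL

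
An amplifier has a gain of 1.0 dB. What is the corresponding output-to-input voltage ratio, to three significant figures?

1.12

Voltage ratio = 10^(dB/20).
10^(1.0/20) = 10^(0.05000) = 1.12.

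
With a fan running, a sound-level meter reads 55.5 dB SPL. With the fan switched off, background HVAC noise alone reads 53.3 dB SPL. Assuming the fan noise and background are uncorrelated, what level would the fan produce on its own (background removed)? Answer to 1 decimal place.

Subtract intensities: L_src = 10·log₁₀(10^(L_total/10) − 10^(L_bg/10)).
L_src = 10·log₁₀(10^(55.5/10) − 10^(53.3/10)) = 10·log₁₀(141000) = 51.5 dB SPL.

51.5 dB SPL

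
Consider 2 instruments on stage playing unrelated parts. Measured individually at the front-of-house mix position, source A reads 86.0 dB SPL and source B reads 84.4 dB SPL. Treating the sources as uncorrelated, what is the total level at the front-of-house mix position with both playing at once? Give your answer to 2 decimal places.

Uncorrelated sources add in intensity (power), not in dB.
L_total = 10·log₁₀(10^(86.0/10) + 10^(84.4/10)) = 10·log₁₀(673500000) = 88.28 dB SPL.

88.28 dB SPL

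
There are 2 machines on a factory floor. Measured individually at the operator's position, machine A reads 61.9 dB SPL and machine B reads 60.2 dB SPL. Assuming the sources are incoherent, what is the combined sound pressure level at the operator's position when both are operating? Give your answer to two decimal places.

Incoherent sources sum as intensities:
L_total = 10·log₁₀(10^(61.9/10) + 10^(60.2/10)) = 10·log₁₀(2596000) = 64.14 dB SPL.

64.14 dB SPL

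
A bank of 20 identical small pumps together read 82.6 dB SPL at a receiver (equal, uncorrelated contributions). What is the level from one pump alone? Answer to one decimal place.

69.6 dB SPL

20 equal incoherent sources add 10·log₁₀(20) = 13.01 dB over one source.
L_one = 82.6 − 13.01 = 69.6 dB SPL.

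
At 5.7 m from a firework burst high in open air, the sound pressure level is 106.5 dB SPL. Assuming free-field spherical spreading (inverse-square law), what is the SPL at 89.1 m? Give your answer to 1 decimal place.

82.6 dB SPL

Free-field point source: level drops by 20·log₁₀ of the distance ratio.
ΔL = −20·log₁₀(89.1/5.7) = -23.88 dB, so L₂ = 106.5 + (-23.88) = 82.6 dB SPL.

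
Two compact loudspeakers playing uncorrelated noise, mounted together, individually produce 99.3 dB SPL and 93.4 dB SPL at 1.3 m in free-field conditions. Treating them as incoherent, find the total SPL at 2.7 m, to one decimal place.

93.9 dB SPL

Combined at 1.3 m: 10·log₁₀(10^(99.3/10)+10^(93.4/10)) = 100.29 dB SPL.
Then apply −20·log₁₀(2.7/1.3) = -6.35 dB → 93.9 dB SPL.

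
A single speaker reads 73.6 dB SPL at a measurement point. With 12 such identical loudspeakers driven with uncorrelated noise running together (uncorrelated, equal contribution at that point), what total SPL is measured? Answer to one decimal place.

12 equal incoherent sources raise the level by 10·log₁₀(12) = 10.79 dB.
L_total = 73.6 + 10.79 = 84.4 dB SPL.

84.4 dB SPL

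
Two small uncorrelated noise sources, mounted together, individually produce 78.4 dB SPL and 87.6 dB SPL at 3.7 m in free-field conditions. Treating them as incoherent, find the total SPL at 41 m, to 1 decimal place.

Combined at 3.7 m: 10·log₁₀(10^(78.4/10)+10^(87.6/10)) = 88.09 dB SPL.
Then apply −20·log₁₀(41/3.7) = -20.89 dB → 67.2 dB SPL.

67.2 dB SPL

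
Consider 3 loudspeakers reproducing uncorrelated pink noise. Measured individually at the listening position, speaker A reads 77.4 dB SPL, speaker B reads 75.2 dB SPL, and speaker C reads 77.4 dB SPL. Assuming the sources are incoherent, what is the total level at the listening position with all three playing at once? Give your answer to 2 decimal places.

Incoherent sources sum as intensities:
L_total = 10·log₁₀(10^(77.4/10) + 10^(75.2/10) + 10^(77.4/10)) = 10·log₁₀(143000000) = 81.55 dB SPL.

81.55 dB SPL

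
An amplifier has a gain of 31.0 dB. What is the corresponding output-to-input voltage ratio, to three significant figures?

35.5

Voltage ratio = 10^(dB/20).
10^(31.0/20) = 10^(1.550) = 35.5.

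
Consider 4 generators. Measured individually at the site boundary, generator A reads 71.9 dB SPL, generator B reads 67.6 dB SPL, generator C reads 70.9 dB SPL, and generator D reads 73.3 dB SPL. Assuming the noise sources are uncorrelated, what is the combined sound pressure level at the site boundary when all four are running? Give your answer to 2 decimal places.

77.40 dB SPL

Add the sources as powers (linear), then convert back to dB:
L_total = 10·log₁₀(10^(71.9/10) + 10^(67.6/10) + 10^(70.9/10) + 10^(73.3/10)) = 10·log₁₀(54920000) = 77.40 dB SPL.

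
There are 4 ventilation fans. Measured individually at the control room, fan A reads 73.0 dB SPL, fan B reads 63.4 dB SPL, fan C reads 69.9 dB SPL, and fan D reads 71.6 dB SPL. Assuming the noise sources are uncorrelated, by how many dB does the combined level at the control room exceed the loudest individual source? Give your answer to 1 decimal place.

3.7 dB

Uncorrelated sources add in intensity (power), not in dB.
L_total = 10·log₁₀(10^(73.0/10) + 10^(63.4/10) + 10^(69.9/10) + 10^(71.6/10)) = 76.66 dB SPL.
Excess over the loudest (73.0 dB): 76.66 − 73.0 = 3.7 dB.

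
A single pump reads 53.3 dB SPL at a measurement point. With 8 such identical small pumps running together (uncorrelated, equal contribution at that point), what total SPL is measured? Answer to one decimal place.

8 equal incoherent sources raise the level by 10·log₁₀(8) = 9.03 dB.
L_total = 53.3 + 9.03 = 62.3 dB SPL.

62.3 dB SPL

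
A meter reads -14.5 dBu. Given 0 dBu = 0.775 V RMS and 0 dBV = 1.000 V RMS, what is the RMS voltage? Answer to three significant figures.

0.146 V

V = 0.775 V × 10^(-14.5/20).
= 0.775 × 0.1884 = 0.146 V.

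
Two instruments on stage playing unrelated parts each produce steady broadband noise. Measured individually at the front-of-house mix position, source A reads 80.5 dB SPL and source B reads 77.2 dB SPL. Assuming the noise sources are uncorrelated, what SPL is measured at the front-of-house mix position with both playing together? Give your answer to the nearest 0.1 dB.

Add the sources as powers (linear), then convert back to dB:
L_total = 10·log₁₀(10^(80.5/10) + 10^(77.2/10)) = 10·log₁₀(164700000) = 82.2 dB SPL.

82.2 dB SPL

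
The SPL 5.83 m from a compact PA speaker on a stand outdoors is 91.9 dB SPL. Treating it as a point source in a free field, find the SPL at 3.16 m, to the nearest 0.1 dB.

Inverse-square spreading gives ΔL = −20·log₁₀(d₂/d₁).
ΔL = −20·log₁₀(3.16/5.83) = 5.32 dB, so L₂ = 91.9 + (5.32) = 97.2 dB SPL.

97.2 dB SPL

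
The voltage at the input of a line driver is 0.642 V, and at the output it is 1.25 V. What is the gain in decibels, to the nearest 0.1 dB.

5.8 dB

Voltage is an amplitude quantity, so gain = 20·log₁₀(V_out/V_in).
20·log₁₀(1.25/0.642) = 20·log₁₀(1.947) = 5.8 dB.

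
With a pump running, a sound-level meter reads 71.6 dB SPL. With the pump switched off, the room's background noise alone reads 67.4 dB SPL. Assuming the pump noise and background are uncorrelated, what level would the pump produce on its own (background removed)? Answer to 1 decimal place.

Subtract intensities: L_src = 10·log₁₀(10^(L_total/10) − 10^(L_bg/10)).
L_src = 10·log₁₀(10^(71.6/10) − 10^(67.4/10)) = 10·log₁₀(8959000) = 69.5 dB SPL.

69.5 dB SPL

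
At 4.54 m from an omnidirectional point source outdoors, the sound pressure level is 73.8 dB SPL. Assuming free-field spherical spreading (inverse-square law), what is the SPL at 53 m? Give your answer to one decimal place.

For a point source in a free field, ΔL = −20·log₁₀(d₂/d₁).
ΔL = −20·log₁₀(53/4.54) = -21.34 dB, so L₂ = 73.8 + (-21.34) = 52.5 dB SPL.

52.5 dB SPL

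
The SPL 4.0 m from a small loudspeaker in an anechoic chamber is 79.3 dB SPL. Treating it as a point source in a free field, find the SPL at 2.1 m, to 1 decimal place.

Inverse-square spreading gives ΔL = −20·log₁₀(d₂/d₁).
ΔL = −20·log₁₀(2.1/4.0) = 5.60 dB, so L₂ = 79.3 + (5.60) = 84.9 dB SPL.

84.9 dB SPL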